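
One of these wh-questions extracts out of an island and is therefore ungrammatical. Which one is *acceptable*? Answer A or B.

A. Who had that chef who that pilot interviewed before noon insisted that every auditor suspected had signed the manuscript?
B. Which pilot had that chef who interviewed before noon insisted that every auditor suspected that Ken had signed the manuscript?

In B, the wh-phrase is extracted from inside a complex-NP island (relative clause) (introduced by "who"), which blocks movement.
In A, the extraction path crosses only that-complement boundaries, which are transparent.
So A is grammatical.

A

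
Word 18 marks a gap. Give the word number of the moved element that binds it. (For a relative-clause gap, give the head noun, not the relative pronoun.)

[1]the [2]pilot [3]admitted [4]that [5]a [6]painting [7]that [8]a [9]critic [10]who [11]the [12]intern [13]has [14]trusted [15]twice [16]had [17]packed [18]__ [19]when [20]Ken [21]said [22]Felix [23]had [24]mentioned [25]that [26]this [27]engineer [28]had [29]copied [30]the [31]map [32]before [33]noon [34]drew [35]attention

The gap at 18 is the object of "packed", inside a relative clause.
The relative pronoun is "that" (word 7); it is bound by the head noun immediately before it.
Its filler is the head noun "painting", at word 6.

6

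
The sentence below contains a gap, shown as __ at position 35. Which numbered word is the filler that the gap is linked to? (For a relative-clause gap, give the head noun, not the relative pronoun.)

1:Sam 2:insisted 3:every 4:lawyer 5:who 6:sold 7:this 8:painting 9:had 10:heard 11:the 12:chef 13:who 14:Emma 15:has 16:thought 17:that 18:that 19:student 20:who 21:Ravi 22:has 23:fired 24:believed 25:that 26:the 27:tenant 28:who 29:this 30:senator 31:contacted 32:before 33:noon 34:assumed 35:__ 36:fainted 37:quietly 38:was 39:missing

12

The gap at 35 is the subject of "fainted", inside a relative clause.
The relative pronoun is "who" (word 13); it is bound by the head noun immediately before it.
Its filler is the head noun "chef", at word 12.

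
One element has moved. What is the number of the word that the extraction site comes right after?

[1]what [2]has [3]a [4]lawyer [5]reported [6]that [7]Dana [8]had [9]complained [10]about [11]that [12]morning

10

The displaced element is "what" (word 1).
It is linked across 1 clause boundary (that).
It functions as the object of the preposition "about" of "complained", so the gap sits immediately after word 10 ("about").
Base order: A lawyer has reported that Dana had complained about what that morning.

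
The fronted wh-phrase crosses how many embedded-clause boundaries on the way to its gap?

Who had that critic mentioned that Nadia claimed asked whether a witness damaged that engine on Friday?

"who" is extracted from the subject of "asked".
Boundaries crossed, outermost first: [that], [Ø] — 2 in total.

2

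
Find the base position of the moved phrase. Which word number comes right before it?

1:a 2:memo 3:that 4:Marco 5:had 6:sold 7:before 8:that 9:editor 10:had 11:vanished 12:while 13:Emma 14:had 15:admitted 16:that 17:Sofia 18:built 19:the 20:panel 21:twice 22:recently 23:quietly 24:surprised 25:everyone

6

The displaced element is "a memo" (word 2).
It functions as the direct object of "sold", so the gap sits immediately after word 6 ("sold").
Base order: Marco had sold a memo before that editor had vanished while Emma had admitted that Sofia built the panel twice recently quietly.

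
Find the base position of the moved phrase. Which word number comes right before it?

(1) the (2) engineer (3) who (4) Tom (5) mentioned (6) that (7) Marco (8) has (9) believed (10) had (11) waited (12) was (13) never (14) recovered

9

The displaced element is "the engineer" (word 2).
It is linked across 2 clause boundaries (that → Ø).
It functions as the subject of "waited", so the gap sits immediately after word 9 ("believed").
Base order: Tom mentioned that Marco has believed the engineer had waited.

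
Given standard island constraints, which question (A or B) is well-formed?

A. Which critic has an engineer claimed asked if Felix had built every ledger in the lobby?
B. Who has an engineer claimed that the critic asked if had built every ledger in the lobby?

A

In B, the wh-phrase is extracted from inside a wh-island (introduced by "if"), which blocks movement.
In A, the extraction path crosses only that-complement boundaries, which are transparent.
So A is grammatical.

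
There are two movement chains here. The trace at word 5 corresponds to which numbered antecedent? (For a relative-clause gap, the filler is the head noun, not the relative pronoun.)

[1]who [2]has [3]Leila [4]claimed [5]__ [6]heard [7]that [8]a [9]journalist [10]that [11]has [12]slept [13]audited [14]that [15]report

1

The marked gap is the subject of "heard".
Its filler is the fronted wh-phrase "who", at word 1.
(The other dependency links word 9 to a gap after word 10.)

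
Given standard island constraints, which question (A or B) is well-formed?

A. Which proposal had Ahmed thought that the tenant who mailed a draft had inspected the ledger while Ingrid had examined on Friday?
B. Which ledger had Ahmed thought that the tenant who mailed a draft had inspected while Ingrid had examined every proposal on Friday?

In A, the wh-phrase is extracted from inside an adjunct island (introduced by "while"), which blocks movement.
In B, the extraction path crosses only that-complement boundaries, which are transparent.
So B is grammatical.

B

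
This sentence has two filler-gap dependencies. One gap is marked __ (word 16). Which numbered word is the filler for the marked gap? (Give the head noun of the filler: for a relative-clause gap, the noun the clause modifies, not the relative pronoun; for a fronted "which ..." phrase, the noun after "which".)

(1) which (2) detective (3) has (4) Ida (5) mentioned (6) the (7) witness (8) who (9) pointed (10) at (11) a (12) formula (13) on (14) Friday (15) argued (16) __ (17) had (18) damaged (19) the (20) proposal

2

The marked gap is the subject of "damaged".
Its filler is the fronted wh-phrase "which detective", at word 2.
(The other dependency links word 7 to a gap after word 8.)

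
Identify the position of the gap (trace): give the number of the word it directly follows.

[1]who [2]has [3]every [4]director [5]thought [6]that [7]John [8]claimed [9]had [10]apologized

8

The displaced element is "who" (word 1).
It is linked across 2 clause boundaries (that → Ø).
It functions as the subject of "apologized", so the gap sits immediately after word 8 ("claimed").
Base order: Every director has thought that John claimed who had apologized.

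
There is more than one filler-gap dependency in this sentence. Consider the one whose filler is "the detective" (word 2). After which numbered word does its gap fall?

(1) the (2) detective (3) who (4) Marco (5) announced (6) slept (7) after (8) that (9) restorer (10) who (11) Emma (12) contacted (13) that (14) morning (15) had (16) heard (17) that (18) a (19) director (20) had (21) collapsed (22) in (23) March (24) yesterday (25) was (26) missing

5

The displaced element is "the detective" (word 2).
It is linked across 1 clause boundary (Ø).
It functions as the subject of "slept", so the gap sits immediately after word 5 ("announced").
Base order: Marco announced that the detective slept after that restorer who Emma contacted that morning had heard that a director had collapsed in March yesterday.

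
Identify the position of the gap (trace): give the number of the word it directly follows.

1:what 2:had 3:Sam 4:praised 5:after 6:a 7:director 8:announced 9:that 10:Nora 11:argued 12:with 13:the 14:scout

4

The displaced element is "what" (word 1).
It functions as the direct object of "praised", so the gap sits immediately after word 4 ("praised").
Base order: Sam had praised what after a director announced that Nora argued with the scout.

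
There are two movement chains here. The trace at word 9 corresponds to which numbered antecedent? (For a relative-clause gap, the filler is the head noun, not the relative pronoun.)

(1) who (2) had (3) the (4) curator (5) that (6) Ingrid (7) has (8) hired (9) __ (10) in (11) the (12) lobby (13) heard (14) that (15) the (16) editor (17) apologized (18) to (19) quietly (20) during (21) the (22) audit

The marked gap is inside the relative clause, the direct object of "hired".
Its filler is the head noun "curator" (via "that"), at word 4.
(The other dependency links word 1 to a gap after word 18.)

4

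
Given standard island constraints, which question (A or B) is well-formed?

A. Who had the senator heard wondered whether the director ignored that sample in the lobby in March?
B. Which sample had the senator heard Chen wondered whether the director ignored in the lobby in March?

A

In B, the wh-phrase is extracted from inside a wh-island (introduced by "whether"), which blocks movement.
In A, the extraction path crosses only that-complement boundaries, which are transparent.
So A is grammatical.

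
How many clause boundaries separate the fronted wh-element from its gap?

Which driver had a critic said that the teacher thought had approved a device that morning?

2

"which driver" is extracted from the subject of "approved".
Boundaries crossed, outermost first: [that], [Ø] — 2 in total.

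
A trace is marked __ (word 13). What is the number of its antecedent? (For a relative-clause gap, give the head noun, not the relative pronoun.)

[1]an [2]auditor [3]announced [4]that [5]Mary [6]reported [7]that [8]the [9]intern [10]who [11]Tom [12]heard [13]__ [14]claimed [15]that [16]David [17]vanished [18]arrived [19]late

9

The gap at 13 is the subject of "claimed", inside a relative clause.
The relative pronoun is "who" (word 10); it is bound by the head noun immediately before it.
Its filler is the head noun "intern", at word 9.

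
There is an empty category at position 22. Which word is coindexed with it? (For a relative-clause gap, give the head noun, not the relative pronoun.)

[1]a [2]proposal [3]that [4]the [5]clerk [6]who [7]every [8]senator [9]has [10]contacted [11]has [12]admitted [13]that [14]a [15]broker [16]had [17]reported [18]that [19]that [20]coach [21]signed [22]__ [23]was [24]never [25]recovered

The gap at 22 is the object of "signed", inside a relative clause.
The relative pronoun is "that" (word 3); it is bound by the head noun immediately before it.
Its filler is the head noun "proposal", at word 2.

2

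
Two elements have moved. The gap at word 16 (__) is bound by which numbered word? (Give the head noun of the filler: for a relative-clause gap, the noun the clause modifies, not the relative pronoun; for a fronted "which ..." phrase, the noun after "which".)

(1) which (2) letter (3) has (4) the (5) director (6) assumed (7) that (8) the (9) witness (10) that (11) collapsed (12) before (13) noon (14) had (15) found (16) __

2

The marked gap is the direct object of "found".
Its filler is the fronted wh-phrase "which letter", at word 2.
(The other dependency links word 9 to a gap after word 10.)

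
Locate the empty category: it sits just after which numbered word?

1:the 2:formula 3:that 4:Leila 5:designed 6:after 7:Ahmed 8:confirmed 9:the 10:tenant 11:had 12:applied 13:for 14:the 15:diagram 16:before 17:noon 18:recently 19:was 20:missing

The displaced element is "the formula" (word 2).
It functions as the direct object of "designed", so the gap sits immediately after word 5 ("designed").
Base order: Leila designed the formula after Ahmed confirmed the tenant had applied for the diagram before noon recently.

5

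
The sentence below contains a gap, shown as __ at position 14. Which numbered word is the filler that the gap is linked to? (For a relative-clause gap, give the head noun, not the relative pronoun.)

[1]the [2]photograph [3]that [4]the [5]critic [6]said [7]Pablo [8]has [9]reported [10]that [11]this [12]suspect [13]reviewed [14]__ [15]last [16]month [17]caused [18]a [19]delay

The gap at 14 is the object of "reviewed", inside a relative clause.
The relative pronoun is "that" (word 3); it is bound by the head noun immediately before it.
Its filler is the head noun "photograph", at word 2.

2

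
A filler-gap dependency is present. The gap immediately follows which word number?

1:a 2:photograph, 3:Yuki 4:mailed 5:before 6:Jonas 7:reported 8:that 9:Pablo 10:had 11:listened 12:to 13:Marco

4

The displaced element is "a photograph" (word 2).
It functions as the direct object of "mailed", so the gap sits immediately after word 4 ("mailed").
Base order: Yuki mailed a photograph before Jonas reported that Pablo had listened to Marco.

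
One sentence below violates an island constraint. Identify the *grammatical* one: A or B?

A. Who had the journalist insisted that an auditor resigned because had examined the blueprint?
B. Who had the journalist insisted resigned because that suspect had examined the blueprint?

In A, the wh-phrase is extracted from inside an adjunct island (introduced by "because"), which blocks movement.
In B, the extraction path crosses only that-complement boundaries, which are transparent.
So B is grammatical.

B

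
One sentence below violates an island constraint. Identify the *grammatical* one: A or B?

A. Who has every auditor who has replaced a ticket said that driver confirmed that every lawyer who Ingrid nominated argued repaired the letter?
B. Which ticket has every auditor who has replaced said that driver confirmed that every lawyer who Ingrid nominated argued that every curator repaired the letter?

A

In B, the wh-phrase is extracted from inside a complex-NP island (relative clause) (introduced by "who"), which blocks movement.
In A, the extraction path crosses only that-complement boundaries, which are transparent.
So A is grammatical.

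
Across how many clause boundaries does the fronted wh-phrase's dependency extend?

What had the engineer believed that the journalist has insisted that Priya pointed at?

2

"what" is extracted from the PP object of "pointed".
Boundaries crossed, outermost first: [that], [that] — 2 in total.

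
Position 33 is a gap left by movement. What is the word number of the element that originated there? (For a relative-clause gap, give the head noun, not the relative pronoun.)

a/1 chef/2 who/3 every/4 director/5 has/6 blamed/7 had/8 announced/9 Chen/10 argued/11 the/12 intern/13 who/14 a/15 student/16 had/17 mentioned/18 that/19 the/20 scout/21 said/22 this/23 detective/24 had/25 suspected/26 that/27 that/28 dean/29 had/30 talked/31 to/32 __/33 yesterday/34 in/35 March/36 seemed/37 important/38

The gap at 33 is the prepositional object of "talked", inside a relative clause.
The relative pronoun is "who" (word 14); it is bound by the head noun immediately before it.
Its filler is the head noun "intern", at word 13.

13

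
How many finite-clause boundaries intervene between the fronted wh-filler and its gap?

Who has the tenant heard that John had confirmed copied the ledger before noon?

2

"who" is extracted from the subject of "copied".
Boundaries crossed, outermost first: [that], [Ø] — 2 in total.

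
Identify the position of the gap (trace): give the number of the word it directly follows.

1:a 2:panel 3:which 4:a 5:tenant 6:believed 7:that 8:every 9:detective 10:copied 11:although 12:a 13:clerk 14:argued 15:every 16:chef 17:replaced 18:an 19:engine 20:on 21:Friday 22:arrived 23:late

The displaced element is "a panel" (word 2).
It is linked across 1 clause boundary (that).
It functions as the direct object of "copied", so the gap sits immediately after word 10 ("copied").
Base order: A tenant believed that every detective copied a panel although a clerk argued every chef replaced an engine on Friday.

10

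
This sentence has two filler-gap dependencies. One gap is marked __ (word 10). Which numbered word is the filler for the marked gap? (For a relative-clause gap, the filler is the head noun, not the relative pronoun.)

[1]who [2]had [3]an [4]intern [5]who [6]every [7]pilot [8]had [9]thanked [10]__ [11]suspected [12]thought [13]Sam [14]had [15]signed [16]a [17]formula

4

The marked gap is inside the relative clause, the direct object of "thanked".
Its filler is the head noun "intern" (via "who"), at word 4.
(The other dependency links word 1 to a gap after word 11.)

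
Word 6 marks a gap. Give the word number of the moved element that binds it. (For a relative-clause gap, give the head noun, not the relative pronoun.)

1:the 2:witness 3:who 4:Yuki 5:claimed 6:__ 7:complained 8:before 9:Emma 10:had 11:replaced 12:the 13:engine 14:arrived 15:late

The gap at 6 is the subject of "complained", inside a relative clause.
The relative pronoun is "who" (word 3); it is bound by the head noun immediately before it.
Its filler is the head noun "witness", at word 2.

2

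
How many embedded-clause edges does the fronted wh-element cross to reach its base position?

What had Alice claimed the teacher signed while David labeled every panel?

1

"what" is extracted from the object of "signed".
Boundaries crossed, outermost first: [Ø] — 1 in total.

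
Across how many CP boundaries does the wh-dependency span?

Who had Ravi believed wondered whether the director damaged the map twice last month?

1

"who" is extracted from the subject of "wondered".
Boundaries crossed, outermost first: [Ø] — 1 in total.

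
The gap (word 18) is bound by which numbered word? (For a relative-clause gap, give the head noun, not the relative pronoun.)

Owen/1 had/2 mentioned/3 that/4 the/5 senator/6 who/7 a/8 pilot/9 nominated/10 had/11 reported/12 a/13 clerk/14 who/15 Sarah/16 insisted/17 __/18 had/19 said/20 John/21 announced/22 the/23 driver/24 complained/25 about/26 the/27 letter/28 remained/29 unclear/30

The gap at 18 is the subject of "said", inside a relative clause.
The relative pronoun is "who" (word 15); it is bound by the head noun immediately before it.
Its filler is the head noun "clerk", at word 14.

14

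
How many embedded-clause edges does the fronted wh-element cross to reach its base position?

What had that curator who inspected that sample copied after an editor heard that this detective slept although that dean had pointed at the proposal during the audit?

"what" originates inside the matrix clause — no clause boundary is crossed.

0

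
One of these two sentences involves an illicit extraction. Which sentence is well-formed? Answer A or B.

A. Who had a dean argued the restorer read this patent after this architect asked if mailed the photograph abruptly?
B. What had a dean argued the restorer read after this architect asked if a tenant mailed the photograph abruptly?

In A, the wh-phrase is extracted from inside an adjunct island (introduced by "after"), which blocks movement.
In B, the extraction path crosses only that-complement boundaries, which are transparent.
So B is grammatical.

B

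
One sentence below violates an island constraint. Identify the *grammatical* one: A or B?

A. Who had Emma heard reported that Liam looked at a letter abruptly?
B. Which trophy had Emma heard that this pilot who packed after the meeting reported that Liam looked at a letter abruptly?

In B, the wh-phrase is extracted from inside a complex-NP island (relative clause) (introduced by "who"), which blocks movement.
In A, the extraction path crosses only that-complement boundaries, which are transparent.
So A is grammatical.

A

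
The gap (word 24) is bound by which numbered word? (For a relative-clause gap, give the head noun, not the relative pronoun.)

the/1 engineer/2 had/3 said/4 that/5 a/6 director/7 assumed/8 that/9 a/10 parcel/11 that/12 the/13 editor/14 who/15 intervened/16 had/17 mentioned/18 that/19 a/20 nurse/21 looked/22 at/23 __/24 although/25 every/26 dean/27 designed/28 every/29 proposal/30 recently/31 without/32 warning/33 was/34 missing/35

11

The gap at 24 is the prepositional object of "looked", inside a relative clause.
The relative pronoun is "that" (word 12); it is bound by the head noun immediately before it.
Its filler is the head noun "parcel", at word 11.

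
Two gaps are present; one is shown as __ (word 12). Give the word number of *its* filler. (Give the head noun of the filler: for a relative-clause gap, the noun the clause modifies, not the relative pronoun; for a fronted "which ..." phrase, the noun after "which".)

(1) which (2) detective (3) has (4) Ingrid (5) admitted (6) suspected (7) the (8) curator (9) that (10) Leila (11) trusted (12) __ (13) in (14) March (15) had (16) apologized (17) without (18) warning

The marked gap is inside the relative clause, the direct object of "trusted".
Its filler is the head noun "curator" (via "that"), at word 8.
(The other dependency links word 2 to a gap after word 5.)

8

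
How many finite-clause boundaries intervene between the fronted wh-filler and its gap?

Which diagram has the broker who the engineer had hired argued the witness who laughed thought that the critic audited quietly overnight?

"which diagram" is extracted from the object of "audited".
Boundaries crossed, outermost first: [Ø], [that] — 2 in total.

2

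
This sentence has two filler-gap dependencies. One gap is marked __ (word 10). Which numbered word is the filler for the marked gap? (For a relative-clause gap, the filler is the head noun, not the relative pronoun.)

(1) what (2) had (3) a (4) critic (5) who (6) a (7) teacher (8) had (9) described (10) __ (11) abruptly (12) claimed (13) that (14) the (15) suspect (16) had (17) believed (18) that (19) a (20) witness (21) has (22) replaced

The marked gap is inside the relative clause, the direct object of "described".
Its filler is the head noun "critic" (via "who"), at word 4.
(The other dependency links word 1 to a gap after word 22.)

4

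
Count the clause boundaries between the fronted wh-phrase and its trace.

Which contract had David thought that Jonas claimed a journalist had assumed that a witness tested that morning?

"which contract" is extracted from the object of "tested".
Boundaries crossed, outermost first: [that], [Ø], [that] — 3 in total.

3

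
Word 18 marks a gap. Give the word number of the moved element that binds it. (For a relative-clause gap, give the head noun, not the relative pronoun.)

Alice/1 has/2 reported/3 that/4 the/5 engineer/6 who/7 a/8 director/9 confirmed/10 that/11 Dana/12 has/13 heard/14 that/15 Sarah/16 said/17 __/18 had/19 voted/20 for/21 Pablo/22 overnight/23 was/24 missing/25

6

The gap at 18 is the subject of "voted", inside a relative clause.
The relative pronoun is "who" (word 7); it is bound by the head noun immediately before it.
Its filler is the head noun "engineer", at word 6.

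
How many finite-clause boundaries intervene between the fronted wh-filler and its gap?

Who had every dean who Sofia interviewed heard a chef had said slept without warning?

"who" is extracted from the subject of "slept".
Boundaries crossed, outermost first: [Ø], [Ø] — 2 in total.

2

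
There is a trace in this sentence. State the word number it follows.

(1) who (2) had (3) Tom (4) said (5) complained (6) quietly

The displaced element is "who" (word 1).
It is linked across 1 clause boundary (Ø).
It functions as the subject of "complained", so the gap sits immediately after word 4 ("said").
Base order: Tom had said that who complained quietly.

4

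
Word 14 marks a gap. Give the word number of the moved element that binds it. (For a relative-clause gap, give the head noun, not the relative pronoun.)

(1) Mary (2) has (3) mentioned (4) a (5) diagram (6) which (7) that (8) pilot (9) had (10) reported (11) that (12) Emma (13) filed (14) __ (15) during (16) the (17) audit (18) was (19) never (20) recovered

The gap at 14 is the object of "filed", inside a relative clause.
The relative pronoun is "which" (word 6); it is bound by the head noun immediately before it.
Its filler is the head noun "diagram", at word 5.

5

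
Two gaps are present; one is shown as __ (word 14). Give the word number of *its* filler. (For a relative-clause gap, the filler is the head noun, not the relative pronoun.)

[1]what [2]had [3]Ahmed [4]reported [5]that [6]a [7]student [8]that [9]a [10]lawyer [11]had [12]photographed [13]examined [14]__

The marked gap is the direct object of "examined".
Its filler is the fronted wh-phrase "what", at word 1.
(The other dependency links word 7 to a gap after word 12.)

1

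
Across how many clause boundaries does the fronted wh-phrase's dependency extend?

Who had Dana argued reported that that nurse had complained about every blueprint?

"who" is extracted from the subject of "reported".
Boundaries crossed, outermost first: [Ø] — 1 in total.

1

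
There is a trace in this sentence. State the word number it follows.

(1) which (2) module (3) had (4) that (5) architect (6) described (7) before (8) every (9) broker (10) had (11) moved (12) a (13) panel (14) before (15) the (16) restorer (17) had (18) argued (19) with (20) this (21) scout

The displaced element is "which module" (word 2).
It functions as the direct object of "described", so the gap sits immediately after word 6 ("described").
Base order: That architect had described which module before every broker had moved a panel before the restorer had argued with this scout.

6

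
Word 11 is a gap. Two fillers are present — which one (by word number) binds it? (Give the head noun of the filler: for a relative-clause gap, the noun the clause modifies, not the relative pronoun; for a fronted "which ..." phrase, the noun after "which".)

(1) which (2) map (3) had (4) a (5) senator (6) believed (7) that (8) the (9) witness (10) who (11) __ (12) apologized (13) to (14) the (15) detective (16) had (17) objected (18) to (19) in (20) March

9

The marked gap is inside the relative clause, the subject of "apologized".
Its filler is the head noun "witness" (via "who"), at word 9.
(The other dependency links word 2 to a gap after word 18.)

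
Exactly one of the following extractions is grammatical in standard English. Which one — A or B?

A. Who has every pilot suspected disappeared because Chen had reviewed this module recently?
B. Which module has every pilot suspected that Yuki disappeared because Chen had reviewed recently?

In B, the wh-phrase is extracted from inside an adjunct island (introduced by "because"), which blocks movement.
In A, the extraction path crosses only that-complement boundaries, which are transparent.
So A is grammatical.

A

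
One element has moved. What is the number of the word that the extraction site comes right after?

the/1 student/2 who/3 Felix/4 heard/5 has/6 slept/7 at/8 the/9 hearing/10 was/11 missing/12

The displaced element is "the student" (word 2).
It is linked across 1 clause boundary (Ø).
It functions as the subject of "slept", so the gap sits immediately after word 5 ("heard").
Base order: Felix heard that the student has slept at the hearing.

5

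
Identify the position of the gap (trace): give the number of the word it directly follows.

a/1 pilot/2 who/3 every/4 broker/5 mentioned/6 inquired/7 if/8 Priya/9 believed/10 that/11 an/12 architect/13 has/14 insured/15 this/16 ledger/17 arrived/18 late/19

The displaced element is "a pilot" (word 2).
It is linked across 1 clause boundary (Ø).
It functions as the subject of "inquired", so the gap sits immediately after word 6 ("mentioned").
Base order: Every broker mentioned that a pilot inquired if Priya believed that an architect has insured this ledger.

6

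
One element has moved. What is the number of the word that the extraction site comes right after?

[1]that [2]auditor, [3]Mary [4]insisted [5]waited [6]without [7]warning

The displaced element is "that auditor" (word 2).
It is linked across 1 clause boundary (Ø).
It functions as the subject of "waited", so the gap sits immediately after word 4 ("insisted").
Base order: Mary insisted that auditor waited without warning.

4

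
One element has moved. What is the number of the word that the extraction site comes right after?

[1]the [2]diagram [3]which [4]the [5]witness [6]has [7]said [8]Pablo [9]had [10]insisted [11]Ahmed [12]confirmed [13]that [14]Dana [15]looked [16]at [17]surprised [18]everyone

16

The displaced element is "the diagram" (word 2).
It is linked across 3 clause boundaries (Ø → Ø → that).
It functions as the object of the preposition "at" of "looked", so the gap sits immediately after word 16 ("at").
Base order: The witness has said Pablo had insisted Ahmed confirmed that Dana looked at the diagram.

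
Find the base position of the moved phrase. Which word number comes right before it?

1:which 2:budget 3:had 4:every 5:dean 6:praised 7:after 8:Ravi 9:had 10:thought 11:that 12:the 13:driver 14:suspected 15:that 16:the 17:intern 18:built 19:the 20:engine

6

The displaced element is "which budget" (word 2).
It functions as the direct object of "praised", so the gap sits immediately after word 6 ("praised").
Base order: Every dean had praised which budget after Ravi had thought that the driver suspected that the intern built the engine.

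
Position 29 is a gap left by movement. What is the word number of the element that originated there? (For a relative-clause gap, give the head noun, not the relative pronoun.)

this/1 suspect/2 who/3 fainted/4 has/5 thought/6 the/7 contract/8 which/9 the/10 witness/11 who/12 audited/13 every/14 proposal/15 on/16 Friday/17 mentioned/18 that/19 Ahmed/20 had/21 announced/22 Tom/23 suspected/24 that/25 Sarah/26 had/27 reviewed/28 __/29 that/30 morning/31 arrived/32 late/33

8

The gap at 29 is the object of "reviewed", inside a relative clause.
The relative pronoun is "which" (word 9); it is bound by the head noun immediately before it.
Its filler is the head noun "contract", at word 8.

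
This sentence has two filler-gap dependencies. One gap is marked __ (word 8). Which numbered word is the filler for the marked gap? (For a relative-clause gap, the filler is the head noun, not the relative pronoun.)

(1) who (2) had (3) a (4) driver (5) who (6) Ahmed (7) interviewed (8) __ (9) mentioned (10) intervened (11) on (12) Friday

The marked gap is inside the relative clause, the direct object of "interviewed".
Its filler is the head noun "driver" (via "who"), at word 4.
(The other dependency links word 1 to a gap after word 9.)

4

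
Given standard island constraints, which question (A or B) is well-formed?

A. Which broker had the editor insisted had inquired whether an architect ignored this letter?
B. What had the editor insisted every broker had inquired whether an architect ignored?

A

In B, the wh-phrase is extracted from inside a wh-island (introduced by "whether"), which blocks movement.
In A, the extraction path crosses only that-complement boundaries, which are transparent.
So A is grammatical.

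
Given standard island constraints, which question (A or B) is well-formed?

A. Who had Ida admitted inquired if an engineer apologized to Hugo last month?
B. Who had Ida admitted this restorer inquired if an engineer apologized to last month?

A

In B, the wh-phrase is extracted from inside a wh-island (introduced by "if"), which blocks movement.
In A, the extraction path crosses only that-complement boundaries, which are transparent.
So A is grammatical.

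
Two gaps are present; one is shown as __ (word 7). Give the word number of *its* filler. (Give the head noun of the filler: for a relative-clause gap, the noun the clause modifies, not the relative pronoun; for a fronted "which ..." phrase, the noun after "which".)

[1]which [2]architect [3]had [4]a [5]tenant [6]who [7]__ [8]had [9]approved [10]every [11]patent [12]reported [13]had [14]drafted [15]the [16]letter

The marked gap is inside the relative clause, the subject of "approved".
Its filler is the head noun "tenant" (via "who"), at word 5.
(The other dependency links word 2 to a gap after word 12.)

5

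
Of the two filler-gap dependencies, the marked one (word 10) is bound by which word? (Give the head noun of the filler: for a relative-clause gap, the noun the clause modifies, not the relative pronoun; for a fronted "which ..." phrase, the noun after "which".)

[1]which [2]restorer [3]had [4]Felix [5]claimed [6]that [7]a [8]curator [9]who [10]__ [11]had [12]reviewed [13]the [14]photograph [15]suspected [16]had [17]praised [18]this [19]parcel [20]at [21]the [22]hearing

The marked gap is inside the relative clause, the subject of "reviewed".
Its filler is the head noun "curator" (via "who"), at word 8.
(The other dependency links word 2 to a gap after word 15.)

8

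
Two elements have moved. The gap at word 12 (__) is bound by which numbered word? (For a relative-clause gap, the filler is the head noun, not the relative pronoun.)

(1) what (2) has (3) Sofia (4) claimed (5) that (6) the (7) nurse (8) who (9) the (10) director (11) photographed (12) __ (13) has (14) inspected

7

The marked gap is inside the relative clause, the direct object of "photographed".
Its filler is the head noun "nurse" (via "who"), at word 7.
(The other dependency links word 1 to a gap after word 14.)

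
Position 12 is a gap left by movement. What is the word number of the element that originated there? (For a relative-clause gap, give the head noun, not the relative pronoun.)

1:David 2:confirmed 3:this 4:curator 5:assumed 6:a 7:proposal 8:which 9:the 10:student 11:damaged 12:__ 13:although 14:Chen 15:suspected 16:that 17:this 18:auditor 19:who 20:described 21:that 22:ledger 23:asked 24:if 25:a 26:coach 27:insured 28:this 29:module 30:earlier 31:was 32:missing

7

The gap at 12 is the object of "damaged", inside a relative clause.
The relative pronoun is "which" (word 8); it is bound by the head noun immediately before it.
Its filler is the head noun "proposal", at word 7.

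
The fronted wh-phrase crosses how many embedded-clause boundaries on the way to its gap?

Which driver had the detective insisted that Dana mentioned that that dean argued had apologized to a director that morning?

"which driver" is extracted from the subject of "apologized".
Boundaries crossed, outermost first: [that], [that], [Ø] — 3 in total.

3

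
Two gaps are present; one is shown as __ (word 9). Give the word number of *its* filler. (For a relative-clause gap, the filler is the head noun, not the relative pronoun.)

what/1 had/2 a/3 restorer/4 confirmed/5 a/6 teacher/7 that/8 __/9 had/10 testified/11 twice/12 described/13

7

The marked gap is inside the relative clause, the subject of "testified".
Its filler is the head noun "teacher" (via "that"), at word 7.
(The other dependency links word 1 to a gap after word 13.)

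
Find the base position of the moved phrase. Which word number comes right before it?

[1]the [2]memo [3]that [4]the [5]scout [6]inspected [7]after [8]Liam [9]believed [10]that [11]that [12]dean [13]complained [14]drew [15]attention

6

The displaced element is "the memo" (word 2).
It functions as the direct object of "inspected", so the gap sits immediately after word 6 ("inspected").
Base order: The scout inspected the memo after Liam believed that that dean complained.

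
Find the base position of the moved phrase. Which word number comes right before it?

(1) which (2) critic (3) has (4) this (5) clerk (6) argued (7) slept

6

The displaced element is "which critic" (word 2).
It is linked across 1 clause boundary (Ø).
It functions as the subject of "slept", so the gap sits immediately after word 6 ("argued").
Base order: This clerk has argued that which critic slept.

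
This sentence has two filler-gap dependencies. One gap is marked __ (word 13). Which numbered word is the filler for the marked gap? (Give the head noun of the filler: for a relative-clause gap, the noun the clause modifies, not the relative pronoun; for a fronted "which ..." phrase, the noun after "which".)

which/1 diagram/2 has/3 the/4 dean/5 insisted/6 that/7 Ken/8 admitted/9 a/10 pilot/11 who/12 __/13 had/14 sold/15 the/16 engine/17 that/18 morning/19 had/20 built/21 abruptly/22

11

The marked gap is inside the relative clause, the subject of "sold".
Its filler is the head noun "pilot" (via "who"), at word 11.
(The other dependency links word 2 to a gap after word 21.)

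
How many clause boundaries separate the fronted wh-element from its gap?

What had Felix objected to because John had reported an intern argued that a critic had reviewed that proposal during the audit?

0

"what" originates inside the matrix clause — no clause boundary is crossed.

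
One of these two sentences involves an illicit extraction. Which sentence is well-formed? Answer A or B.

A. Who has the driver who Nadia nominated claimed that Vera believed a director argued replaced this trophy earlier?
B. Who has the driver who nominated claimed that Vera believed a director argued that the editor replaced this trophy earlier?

In B, the wh-phrase is extracted from inside a complex-NP island (relative clause) (introduced by "who"), which blocks movement.
In A, the extraction path crosses only that-complement boundaries, which are transparent.
So A is grammatical.

A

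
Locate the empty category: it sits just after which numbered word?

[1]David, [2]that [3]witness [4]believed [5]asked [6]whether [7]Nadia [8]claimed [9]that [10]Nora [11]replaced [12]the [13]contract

4

The displaced element is "David" (word 1).
It is linked across 1 clause boundary (Ø).
It functions as the subject of "asked", so the gap sits immediately after word 4 ("believed").
Base order: That witness believed David asked whether Nadia claimed that Nora replaced the contract.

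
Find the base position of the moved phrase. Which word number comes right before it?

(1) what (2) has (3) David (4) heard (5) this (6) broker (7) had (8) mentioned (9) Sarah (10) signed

The displaced element is "what" (word 1).
It is linked across 2 clause boundaries (Ø → Ø).
It functions as the direct object of "signed", so the gap sits immediately after word 10 ("signed").
Base order: David has heard this broker had mentioned Sarah signed what.

10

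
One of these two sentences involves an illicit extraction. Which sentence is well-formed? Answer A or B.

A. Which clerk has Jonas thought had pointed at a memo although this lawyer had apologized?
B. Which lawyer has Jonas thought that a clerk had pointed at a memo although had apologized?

In B, the wh-phrase is extracted from inside an adjunct island (introduced by "although"), which blocks movement.
In A, the extraction path crosses only that-complement boundaries, which are transparent.
So A is grammatical.

A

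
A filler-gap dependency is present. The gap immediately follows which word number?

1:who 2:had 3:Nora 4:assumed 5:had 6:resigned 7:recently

4

The displaced element is "who" (word 1).
It is linked across 1 clause boundary (Ø).
It functions as the subject of "resigned", so the gap sits immediately after word 4 ("assumed").
Base order: Nora had assumed who had resigned recently.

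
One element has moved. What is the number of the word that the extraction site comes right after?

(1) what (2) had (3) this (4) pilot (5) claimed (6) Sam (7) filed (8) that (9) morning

The displaced element is "what" (word 1).
It is linked across 1 clause boundary (Ø).
It functions as the direct object of "filed", so the gap sits immediately after word 7 ("filed").
Base order: This pilot had claimed Sam filed what that morning.

7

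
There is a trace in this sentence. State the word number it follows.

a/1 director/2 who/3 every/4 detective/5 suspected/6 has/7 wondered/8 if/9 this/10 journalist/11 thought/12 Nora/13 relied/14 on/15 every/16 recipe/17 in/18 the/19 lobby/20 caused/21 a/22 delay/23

6

The displaced element is "a director" (word 2).
It is linked across 1 clause boundary (Ø).
It functions as the subject of "wondered", so the gap sits immediately after word 6 ("suspected").
Base order: Every detective suspected that a director has wondered if this journalist thought Nora relied on every recipe in the lobby.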